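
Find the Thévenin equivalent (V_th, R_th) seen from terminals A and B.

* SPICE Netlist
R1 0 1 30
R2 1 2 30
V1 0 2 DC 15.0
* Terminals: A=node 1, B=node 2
Step 1 — V_th is the open-circuit voltage V_A - V_B (nothing connected across the terminals).
Nodal analysis, taking node 2 as the 0 V reference.
Source V1 fixes V_0 = 15 V.
KCL at each unknown node (sum of currents leaving = 0; resistances in Ω):
  Node 1: (V_1 - 15)/30 + (V_1 - 0)/30 = 0
Collecting terms: 0.06667 × V_1 = 0.5  =>  V_1 = 7.5 V
V_th = V_1 - V_2 = 7.5 - 0 = 7.5 V
Step 2 — R_th: zero the source — replace V1 by a short circuit (node 2 merges into node 0) — and find the resistance seen between A (node 1) and B (node 0).
Reduce the network between node 1 (A) and node 0 (B) by series/parallel combination:
  Rp1 = R1 ‖ R2 (parallel, both between nodes 0 and 1) = 1/(1/30 + 1/30) = 15 Ω
R_th = 15 Ω

Final answer: V_th = 7.5 V, R_th = 15 Ω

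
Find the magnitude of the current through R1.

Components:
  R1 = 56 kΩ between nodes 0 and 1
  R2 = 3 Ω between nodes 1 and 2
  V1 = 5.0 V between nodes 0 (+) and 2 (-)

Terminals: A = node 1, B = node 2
Nodal analysis, taking node 2 as the 0 V reference.
Source V1 fixes V_0 = 5 V.
KCL at each unknown node (sum of currents leaving = 0; resistances in Ω):
  Node 1: (V_1 - 5)/56000 + (V_1 - 0)/3 = 0
Collecting terms: 0.3334 × V_1 = 0.00008929  =>  V_1 = 0.0002678 V
I_R1 = (V_0 - V_1)/R1 = (5 - 0.0002678)/56000 = 0.00008928 A
|I_R1| = 0.00008928 A

Final answer: |I_R1| = 8.928e-05 A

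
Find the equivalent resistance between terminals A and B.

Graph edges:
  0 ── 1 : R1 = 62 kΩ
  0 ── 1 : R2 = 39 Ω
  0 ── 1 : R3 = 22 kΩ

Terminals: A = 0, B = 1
Reduce the network between node 0 (A) and node 1 (B) by series/parallel combination:
  Rp1 = R1 ‖ R2 ‖ R3 (parallel, all between nodes 0 and 1) = 1/(1/62000 + 1/39 + 1/22000) = 38.91 Ω
R_eq = 38.91 Ω

Final answer: 38.91 Ω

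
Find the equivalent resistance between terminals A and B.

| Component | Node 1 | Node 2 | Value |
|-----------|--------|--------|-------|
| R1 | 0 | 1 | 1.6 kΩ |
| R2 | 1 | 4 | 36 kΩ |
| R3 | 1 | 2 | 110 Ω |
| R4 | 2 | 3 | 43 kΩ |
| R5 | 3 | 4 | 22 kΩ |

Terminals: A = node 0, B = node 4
Reduce the network between node 0 (A) and node 4 (B) by series/parallel combination:
  Rs1 = R3 + R4 (series, joined only at node 2) = 110 + 43000 = 43110 Ω
  Rs2 = R5 + Rs1 (series, joined only at node 3) = 22000 + 43110 = 65110 Ω
  Rp1 = R2 ‖ Rs2 (parallel, both between nodes 1 and 4) = 1/(1/36000 + 1/65110) = 23180 Ω
  Rs3 = R1 + Rp1 (series, joined only at node 1) = 1600 + 23180 = 24780 Ω
R_eq = 24.78 kΩ

Final answer: 24.78 kΩ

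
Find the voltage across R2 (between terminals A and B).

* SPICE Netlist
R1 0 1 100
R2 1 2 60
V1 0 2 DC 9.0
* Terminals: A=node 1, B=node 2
R1 and R2 are in series across V1 (node 0 → node 1 → node 2), and the output A–B is taken across R2, so this is a voltage divider.
Series current: I = V1/(R1 + R2) = 9/(100 + 60) = 9/160 = 0.05625 A
V_R2 = I × R2 = V1 × R2/(R1 + R2) = 9 × 60/160 = 3.375 V

Final answer: 3.375 V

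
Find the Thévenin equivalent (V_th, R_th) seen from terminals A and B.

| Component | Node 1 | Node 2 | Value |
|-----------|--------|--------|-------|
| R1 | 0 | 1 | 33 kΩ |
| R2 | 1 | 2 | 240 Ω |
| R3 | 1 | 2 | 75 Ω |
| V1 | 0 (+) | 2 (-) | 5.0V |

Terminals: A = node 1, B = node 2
Step 1 — V_th is the open-circuit voltage V_A - V_B (nothing connected across the terminals).
Nodal analysis, taking node 2 as the 0 V reference.
Source V1 fixes V_0 = 5 V.
KCL at each unknown node (sum of currents leaving = 0; resistances in Ω):
  Node 1: (V_1 - 5)/33000 + (V_1 - 0)/240 + (V_1 - 0)/75 = 0
Collecting terms: 0.01753 × V_1 = 0.0001515  =>  V_1 = 0.008643 V
V_th = V_1 - V_2 = 0.008643 - 0 = 0.008643 V
Step 2 — R_th: zero the source — replace V1 by a short circuit (node 2 merges into node 0) — and find the resistance seen between A (node 1) and B (node 0).
Reduce the network between node 1 (A) and node 0 (B) by series/parallel combination:
  Rp1 = R1 ‖ R2 ‖ R3 (parallel, all between nodes 0 and 1) = 1/(1/33000 + 1/240 + 1/75) = 57.04 Ω
R_th = 57.04 Ω

Final answer: V_th = 0.008643 V, R_th = 57.04 Ω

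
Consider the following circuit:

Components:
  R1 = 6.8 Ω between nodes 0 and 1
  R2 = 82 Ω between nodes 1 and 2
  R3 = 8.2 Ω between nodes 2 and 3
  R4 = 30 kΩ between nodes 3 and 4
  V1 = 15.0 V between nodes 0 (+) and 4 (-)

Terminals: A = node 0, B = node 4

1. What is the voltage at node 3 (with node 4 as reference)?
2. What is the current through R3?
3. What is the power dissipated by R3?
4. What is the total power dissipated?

Nodal analysis, taking node 4 as the 0 V reference.
Source V1 fixes V_0 = 15 V.
KCL at each unknown node (sum of currents leaving = 0; resistances in Ω):
  Node 1: (V_1 - 15)/6.8 + (V_1 - V_2)/82 = 0
  Node 2: (V_2 - V_1)/82 + (V_2 - V_3)/8.2 = 0
  Node 3: (V_3 - V_2)/8.2 + (V_3 - 0)/30000 = 0
Collecting terms (coefficients in siemens):
  0.1593·V_1 - 0.0122·V_2 = 2.206
  0.1341·V_2 - 0.0122·V_1 - 0.122·V_3 = 0
  0.122·V_3 - 0.122·V_2 = 0
Solving these 3 simultaneous equations (Gaussian elimination) gives:
  V_1 = 15 V, V_2 = 14.96 V, V_3 = 14.95 V
Part 1:
  Read off the nodal solution: V_3 = 14.95 V
Part 2:
  I_R3 = (V_2 - V_3)/R3 = (14.96 - 14.95)/8.2 = 0.0004984 A
  Magnitude: I_R3 = 0.0004984 A
Part 3:
  I_R3 = (V_2 - V_3)/R3 = (14.96 - 14.95)/8.2 = 0.0004984 A
  P_R3 = I_R3² × R3 = (0.0004984)² × 8.2 = 0.000002037 W
Part 4:
  Power in each resistor, P = (ΔV)²/R:
    P_R1 = (15 - 15)²/6.8 = 0.000001689 W
    P_R2 = (15 - 14.96)²/82 = 0.00002037 W
    P_R3 = (14.96 - 14.95)²/8.2 = 0.000002037 W
    P_R4 = (14.95 - 0)²/30000 = 0.007452 W
  P_total = P_R1 + P_R2 + P_R3 + P_R4 = 0.007476 W

Final answers:
1. V_3 = 14.95 V
2. I_R3 = 0.0004984 A
3. P_R3 = 2.037e-06 W
4. P_total = 0.007476 W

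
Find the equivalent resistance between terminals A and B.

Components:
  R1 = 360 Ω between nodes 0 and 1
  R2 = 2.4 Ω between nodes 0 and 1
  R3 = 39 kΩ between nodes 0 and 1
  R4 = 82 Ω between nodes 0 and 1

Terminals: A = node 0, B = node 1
Reduce the network between node 0 (A) and node 1 (B) by series/parallel combination:
  Rp1 = R1 ‖ R2 ‖ R3 ‖ R4 (parallel, all between nodes 0 and 1) = 1/(1/360 + 1/2.4 + 1/39000 + 1/82) = 2.317 Ω
R_eq = 2.317 Ω

Final answer: 2.317 Ω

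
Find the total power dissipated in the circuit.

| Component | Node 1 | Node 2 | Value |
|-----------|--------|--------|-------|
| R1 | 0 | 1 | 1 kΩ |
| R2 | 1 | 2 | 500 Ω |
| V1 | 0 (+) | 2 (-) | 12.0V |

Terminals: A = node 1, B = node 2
Nodal analysis, taking node 2 as the 0 V reference.
Source V1 fixes V_0 = 12 V.
KCL at each unknown node (sum of currents leaving = 0; resistances in Ω):
  Node 1: (V_1 - 12)/1000 + (V_1 - 0)/500 = 0
Collecting terms: 0.003 × V_1 = 0.012  =>  V_1 = 4 V
Power in each resistor, P = (ΔV)²/R:
  P_R1 = (12 - 4)²/1000 = 0.064 W
  P_R2 = (4 - 0)²/500 = 0.032 W
P_total = P_R1 + P_R2 = 0.096 W

Final answer: 0.096 W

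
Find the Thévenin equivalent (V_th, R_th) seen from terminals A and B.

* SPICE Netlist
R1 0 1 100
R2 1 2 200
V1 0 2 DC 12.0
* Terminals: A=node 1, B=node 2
Step 1 — V_th is the open-circuit voltage V_A - V_B (nothing connected across the terminals).
Nodal analysis, taking node 2 as the 0 V reference.
Source V1 fixes V_0 = 12 V.
KCL at each unknown node (sum of currents leaving = 0; resistances in Ω):
  Node 1: (V_1 - 12)/100 + (V_1 - 0)/200 = 0
Collecting terms: 0.015 × V_1 = 0.12  =>  V_1 = 8 V
V_th = V_1 - V_2 = 8 - 0 = 8 V
Step 2 — R_th: zero the source — replace V1 by a short circuit (node 2 merges into node 0) — and find the resistance seen between A (node 1) and B (node 0).
Reduce the network between node 1 (A) and node 0 (B) by series/parallel combination:
  Rp1 = R1 ‖ R2 (parallel, both between nodes 0 and 1) = 1/(1/100 + 1/200) = 66.67 Ω
R_th = 66.67 Ω

Final answer: V_th = 8 V, R_th = 66.67 Ω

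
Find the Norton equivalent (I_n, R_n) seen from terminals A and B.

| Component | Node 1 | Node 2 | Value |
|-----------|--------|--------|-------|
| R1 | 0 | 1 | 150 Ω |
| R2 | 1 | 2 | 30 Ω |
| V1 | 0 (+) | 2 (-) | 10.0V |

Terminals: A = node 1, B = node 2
Find the Thévenin equivalent first; then I_n = V_th/R_th and R_n = R_th.
Step 1 — V_th is the open-circuit voltage V_A - V_B (nothing connected across the terminals).
Nodal analysis, taking node 2 as the 0 V reference.
Source V1 fixes V_0 = 10 V.
KCL at each unknown node (sum of currents leaving = 0; resistances in Ω):
  Node 1: (V_1 - 10)/150 + (V_1 - 0)/30 = 0
Collecting terms: 0.04 × V_1 = 0.06667  =>  V_1 = 1.667 V
V_th = V_1 - V_2 = 1.667 - 0 = 1.667 V
Step 2 — R_th: zero the source — replace V1 by a short circuit (node 2 merges into node 0) — and find the resistance seen between A (node 1) and B (node 0).
Reduce the network between node 1 (A) and node 0 (B) by series/parallel combination:
  Rp1 = R1 ‖ R2 (parallel, both between nodes 0 and 1) = 1/(1/150 + 1/30) = 25 Ω
R_th = 25 Ω
I_n = V_th/R_th = 1.667/25 = 0.06667 A, and R_n = R_th = 25 Ω

Final answer: I_n = 0.06667 A, R_n = 25 Ω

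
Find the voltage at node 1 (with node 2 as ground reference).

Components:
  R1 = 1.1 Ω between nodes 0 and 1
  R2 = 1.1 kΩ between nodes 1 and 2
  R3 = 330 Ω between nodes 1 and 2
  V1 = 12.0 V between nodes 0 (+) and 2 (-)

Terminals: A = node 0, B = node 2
Nodal analysis, taking node 2 as the 0 V reference.
Source V1 fixes V_0 = 12 V.
KCL at each unknown node (sum of currents leaving = 0; resistances in Ω):
  Node 1: (V_1 - 12)/1.1 + (V_1 - 0)/1100 + (V_1 - 0)/330 = 0
Collecting terms: 0.913 × V_1 = 10.91  =>  V_1 = 11.95 V
The requested potential is V_1 = 11.95 V.

Final answer: V_1 = 11.95 V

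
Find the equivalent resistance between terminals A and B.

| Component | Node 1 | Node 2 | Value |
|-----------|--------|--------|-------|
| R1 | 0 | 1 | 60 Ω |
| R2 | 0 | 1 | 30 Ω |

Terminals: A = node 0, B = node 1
Reduce the network between node 0 (A) and node 1 (B) by series/parallel combination:
  Rp1 = R1 ‖ R2 (parallel, both between nodes 0 and 1) = 1/(1/60 + 1/30) = 20 Ω
R_eq = 20 Ω

Final answer: 20 Ω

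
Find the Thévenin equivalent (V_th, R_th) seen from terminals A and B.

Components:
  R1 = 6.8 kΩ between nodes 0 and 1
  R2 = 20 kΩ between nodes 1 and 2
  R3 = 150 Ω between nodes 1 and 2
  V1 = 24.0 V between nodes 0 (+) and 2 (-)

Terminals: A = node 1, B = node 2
Step 1 — V_th is the open-circuit voltage V_A - V_B (nothing connected across the terminals).
Nodal analysis, taking node 2 as the 0 V reference.
Source V1 fixes V_0 = 24 V.
KCL at each unknown node (sum of currents leaving = 0; resistances in Ω):
  Node 1: (V_1 - 24)/6800 + (V_1 - 0)/20000 + (V_1 - 0)/150 = 0
Collecting terms: 0.006864 × V_1 = 0.003529  =>  V_1 = 0.5142 V
V_th = V_1 - V_2 = 0.5142 - 0 = 0.5142 V
Step 2 — R_th: zero the source — replace V1 by a short circuit (node 2 merges into node 0) — and find the resistance seen between A (node 1) and B (node 0).
Reduce the network between node 1 (A) and node 0 (B) by series/parallel combination:
  Rp1 = R1 ‖ R2 ‖ R3 (parallel, all between nodes 0 and 1) = 1/(1/6800 + 1/20000 + 1/150) = 145.7 Ω
R_th = 145.7 Ω

Final answer: V_th = 0.5142 V, R_th = 145.7 Ω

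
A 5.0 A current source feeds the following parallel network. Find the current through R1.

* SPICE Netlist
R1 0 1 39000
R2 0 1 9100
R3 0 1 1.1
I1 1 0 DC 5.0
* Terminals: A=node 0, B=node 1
All resistors sit directly between nodes 0 and 1, so they are in parallel and share one voltage V; the full source current 5 A splits among them.
1/R_par = 1/39000 + 1/9100 + 1/1.1 = 0.9092 S  =>  R_par = 1.1 Ω
V = I × R_par = 5 × 1.1 = 5.499 V
I_R1 = V/R1 = 5.499/39000 = 0.000141 A

Final answer: 0.000141 A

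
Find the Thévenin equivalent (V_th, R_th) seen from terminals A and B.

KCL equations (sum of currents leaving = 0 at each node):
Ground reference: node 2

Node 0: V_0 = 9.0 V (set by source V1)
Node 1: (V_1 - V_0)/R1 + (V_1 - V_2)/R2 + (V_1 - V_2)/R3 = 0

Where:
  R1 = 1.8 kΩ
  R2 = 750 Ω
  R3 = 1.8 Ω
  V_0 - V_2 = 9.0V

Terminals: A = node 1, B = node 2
Step 1 — V_th is the open-circuit voltage V_A - V_B (nothing connected across the terminals).
Nodal analysis, taking node 2 as the 0 V reference.
Source V1 fixes V_0 = 9 V.
KCL at each unknown node (sum of currents leaving = 0; resistances in Ω):
  Node 1: (V_1 - 9)/1800 + (V_1 - 0)/750 + (V_1 - 0)/1.8 = 0
Collecting terms: 0.5574 × V_1 = 0.005  =>  V_1 = 0.00897 V
V_th = V_1 - V_2 = 0.00897 - 0 = 0.00897 V
Step 2 — R_th: zero the source — replace V1 by a short circuit (node 2 merges into node 0) — and find the resistance seen between A (node 1) and B (node 0).
Reduce the network between node 1 (A) and node 0 (B) by series/parallel combination:
  Rp1 = R1 ‖ R2 ‖ R3 (parallel, all between nodes 0 and 1) = 1/(1/1800 + 1/750 + 1/1.8) = 1.794 Ω
R_th = 1.794 Ω

Final answer: V_th = 0.00897 V, R_th = 1.794 Ω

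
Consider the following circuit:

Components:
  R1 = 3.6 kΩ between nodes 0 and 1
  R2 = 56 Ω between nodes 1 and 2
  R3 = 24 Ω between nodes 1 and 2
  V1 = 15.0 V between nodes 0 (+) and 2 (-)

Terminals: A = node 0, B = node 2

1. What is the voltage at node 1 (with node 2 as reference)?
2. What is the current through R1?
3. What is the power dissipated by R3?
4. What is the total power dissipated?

Nodal analysis, taking node 2 as the 0 V reference.
Source V1 fixes V_0 = 15 V.
KCL at each unknown node (sum of currents leaving = 0; resistances in Ω):
  Node 1: (V_1 - 15)/3600 + (V_1 - 0)/56 + (V_1 - 0)/24 = 0
Collecting terms: 0.0598 × V_1 = 0.004167  =>  V_1 = 0.06967 V
Part 1:
  Read off the nodal solution: V_1 = 0.06967 V
Part 2:
  I_R1 = (V_0 - V_1)/R1 = (15 - 0.06967)/3600 = 0.004147 A
  Magnitude: I_R1 = 0.004147 A
Part 3:
  I_R3 = (V_1 - V_2)/R3 = (0.06967 - 0)/24 = 0.002903 A
  P_R3 = I_R3² × R3 = (0.002903)² × 24 = 0.0002023 W
Part 4:
  Power in each resistor, P = (ΔV)²/R:
    P_R1 = (15 - 0.06967)²/3600 = 0.06192 W
    P_R2 = (0.06967 - 0)²/56 = 0.00008669 W
    P_R3 = (0.06967 - 0)²/24 = 0.0002023 W
  P_total = P_R1 + P_R2 + P_R3 = 0.06221 W

Final answers:
1. V_1 = 0.06967 V
2. I_R1 = 0.004147 A
3. P_R3 = 0.0002023 W
4. P_total = 0.06221 W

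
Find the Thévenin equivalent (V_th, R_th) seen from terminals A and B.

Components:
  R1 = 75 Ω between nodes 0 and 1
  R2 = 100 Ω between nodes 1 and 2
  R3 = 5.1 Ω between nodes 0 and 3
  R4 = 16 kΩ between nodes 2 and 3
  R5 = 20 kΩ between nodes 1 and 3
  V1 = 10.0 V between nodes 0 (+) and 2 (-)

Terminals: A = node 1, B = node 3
Step 1 — V_th is the open-circuit voltage V_A - V_B (nothing connected across the terminals).
Nodal analysis, taking node 2 as the 0 V reference.
Source V1 fixes V_0 = 10 V.
KCL at each unknown node (sum of currents leaving = 0; resistances in Ω):
  Node 1: (V_1 - 10)/75 + (V_1 - 0)/100 + (V_1 - V_3)/20000 = 0
  Node 3: (V_3 - 10)/5.1 + (V_3 - 0)/16000 + (V_3 - V_1)/20000 = 0
Collecting terms (coefficients in siemens):
  0.02338·V_1 - 0.00005·V_3 = 0.1333
  0.1962·V_3 - 0.00005·V_1 = 1.961
Determinant D = (0.02338)(0.1962) - (-0.00005)(-0.00005) = 0.004588
V_1 = [(0.1333)(0.1962) - (-0.00005)(1.961)]/D = 5.723 V
V_3 = [(0.02338)(1.961) - (0.1333)(-0.00005)]/D = 9.996 V
V_th = V_1 - V_3 = 5.723 - 9.996 = -4.272 V
Step 2 — R_th: zero the source — replace V1 by a short circuit (node 2 merges into node 0) — and find the resistance seen between A (node 1) and B (node 3).
Reduce the network between node 1 (A) and node 3 (B) by series/parallel combination:
  Rp1 = R1 ‖ R2 (parallel, both between nodes 0 and 1) = 1/(1/75 + 1/100) = 42.86 Ω
  Rp2 = R3 ‖ R4 (parallel, both between nodes 0 and 3) = 1/(1/5.1 + 1/16000) = 5.098 Ω
  Rs1 = Rp1 + Rp2 (series, joined only at node 0) = 42.86 + 5.098 = 47.96 Ω
  Rp3 = R5 ‖ Rs1 (parallel, both between nodes 1 and 3) = 1/(1/20000 + 1/47.96) = 47.84 Ω
R_th = 47.84 Ω

Final answer: V_th = -4.272 V, R_th = 47.84 Ω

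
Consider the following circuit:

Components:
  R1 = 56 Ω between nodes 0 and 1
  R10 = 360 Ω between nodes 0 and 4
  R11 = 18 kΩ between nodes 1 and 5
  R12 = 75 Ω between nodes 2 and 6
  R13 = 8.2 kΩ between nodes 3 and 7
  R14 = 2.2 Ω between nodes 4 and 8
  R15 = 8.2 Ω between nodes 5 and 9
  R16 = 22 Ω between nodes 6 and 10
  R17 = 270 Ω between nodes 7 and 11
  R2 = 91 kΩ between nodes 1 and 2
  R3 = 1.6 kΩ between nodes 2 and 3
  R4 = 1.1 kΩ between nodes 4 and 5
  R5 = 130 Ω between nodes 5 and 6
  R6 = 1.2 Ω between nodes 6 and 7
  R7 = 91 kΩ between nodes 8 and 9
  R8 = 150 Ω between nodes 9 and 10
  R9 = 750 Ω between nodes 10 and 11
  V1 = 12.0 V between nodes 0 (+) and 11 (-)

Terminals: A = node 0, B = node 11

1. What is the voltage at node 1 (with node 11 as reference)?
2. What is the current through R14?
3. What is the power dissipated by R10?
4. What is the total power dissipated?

Nodal analysis, taking node 11 as the 0 V reference.
Source V1 fixes V_0 = 12 V.
KCL at each unknown node (sum of currents leaving = 0; resistances in Ω):
  Node 1: (V_1 - 12)/56 + (V_1 - V_2)/91000 + (V_1 - V_5)/18000 = 0
  Node 2: (V_2 - V_1)/91000 + (V_2 - V_3)/1600 + (V_2 - V_6)/75 = 0
  Node 3: (V_3 - V_2)/1600 + (V_3 - V_7)/8200 = 0
  Node 4: (V_4 - V_5)/1100 + (V_4 - 12)/360 + (V_4 - V_8)/2.2 = 0
  Node 5: (V_5 - V_4)/1100 + (V_5 - V_6)/130 + (V_5 - V_1)/18000 + (V_5 - V_9)/8.2 = 0
  Node 6: (V_6 - V_5)/130 + (V_6 - V_7)/1.2 + (V_6 - V_2)/75 + (V_6 - V_10)/22 = 0
  Node 7: (V_7 - V_6)/1.2 + (V_7 - V_3)/8200 + (V_7 - 0)/270 = 0
  Node 8: (V_8 - V_9)/91000 + (V_8 - V_4)/2.2 = 0
  Node 9: (V_9 - V_8)/91000 + (V_9 - V_10)/150 + (V_9 - V_5)/8.2 = 0
  Node 10: (V_10 - V_9)/150 + (V_10 - 0)/750 + (V_10 - V_6)/22 = 0
Collecting terms (coefficients in siemens):
  0.01792·V_1 - 0.00001099·V_2 - 0.00005556·V_5 = 0.2143
  0.01397·V_2 - 0.00001099·V_1 - 0.000625·V_3 - 0.01333·V_6 = 0
  0.000747·V_3 - 0.000625·V_2 - 0.000122·V_7 = 0
  0.4582·V_4 - 0.0009091·V_5 - 0.4545·V_8 = 0.03333
  0.1306·V_5 - 0.00005556·V_1 - 0.0009091·V_4 - 0.007692·V_6 - 0.122·V_9 = 0
  0.8998·V_6 - 0.01333·V_2 - 0.007692·V_5 - 0.8333·V_7 - 0.04545·V_10 = 0
  0.8372·V_7 - 0.000122·V_3 - 0.8333·V_6 = 0
  0.4546·V_8 - 0.4545·V_4 - 0.00001099·V_9 = 0
  0.1286·V_9 - 0.122·V_5 - 0.00001099·V_8 - 0.006667·V_10 = 0
  0.05345·V_10 - 0.04545·V_6 - 0.006667·V_9 = 0
Solving these 10 simultaneous equations (Gaussian elimination) gives:
  V_1 = 11.96 V, V_2 = 1.505 V, V_3 = 1.503 V, V_4 = 9.522 V
  V_5 = 2.039 V, V_6 = 1.497 V, V_7 = 1.49 V, V_8 = 9.521 V
  V_9 = 2.013 V, V_10 = 1.524 V
Part 1:
  Read off the nodal solution: V_1 = 11.96 V
Part 2:
  I_R14 = (V_4 - V_8)/R14 = (9.522 - 9.521)/2.2 = 0.00008251 A
  Magnitude: I_R14 = 0.00008251 A
Part 3:
  I_R10 = (V_0 - V_4)/R10 = (12 - 9.522)/360 = 0.006885 A
  P_R10 = I_R10² × R10 = (0.006885)² × 360 = 0.01706 W
Part 4:
  Power in each resistor, P = (ΔV)²/R:
    P_R1 = (12 - 11.96)²/56 = 0.00002486 W
    P_R2 = (11.96 - 1.505)²/91000 = 0.001202 W
    P_R3 = (1.505 - 1.503)²/1600 = 0.000000003811 W
    P_R4 = (9.522 - 2.039)²/1100 = 0.05089 W
    P_R5 = (2.039 - 1.497)²/130 = 0.002264 W
    P_R6 = (1.497 - 1.49)²/1.2 = 0.00003653 W
    P_R7 = (9.521 - 2.013)²/91000 = 0.0006195 W
    P_R8 = (2.013 - 1.524)²/150 = 0.001597 W
    P_R9 = (1.524 - 0)²/750 = 0.003096 W
    P_R10 = (12 - 9.522)²/360 = 0.01706 W
    P_R11 = (11.96 - 2.039)²/18000 = 0.005471 W
    P_R12 = (1.505 - 1.497)²/75 = 0.000000964 W
    P_R13 = (1.503 - 1.49)²/8200 = 0.00000001953 W
    P_R14 = (9.522 - 9.521)²/2.2 = 0.00000001498 W
    P_R15 = (2.039 - 2.013)²/8.2 = 0.00008292 W
    P_R16 = (1.497 - 1.524)²/22 = 0.00003333 W
    P_R17 = (1.49 - 0)²/270 = 0.008224 W
  P_total = P_R1 + P_R2 + P_R3 + P_R4 + P_R5 + P_R6 + P_R7 + P_R8 + P_R9 + P_R10 + P_R11 + P_R12 + P_R13 + P_R14 + P_R15 + P_R16 + P_R17 = 0.09061 W

Final answers:
1. V_1 = 11.96 V
2. I_R14 = 8.251e-05 A
3. P_R10 = 0.01706 W
4. P_total = 0.09061 W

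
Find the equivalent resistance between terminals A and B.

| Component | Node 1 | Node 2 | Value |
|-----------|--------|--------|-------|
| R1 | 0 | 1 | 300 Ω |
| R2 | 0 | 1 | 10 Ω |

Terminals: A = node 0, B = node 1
Reduce the network between node 0 (A) and node 1 (B) by series/parallel combination:
  Rp1 = R1 ‖ R2 (parallel, both between nodes 0 and 1) = 1/(1/300 + 1/10) = 9.677 Ω
R_eq = 9.677 Ω

Final answer: 9.677 Ω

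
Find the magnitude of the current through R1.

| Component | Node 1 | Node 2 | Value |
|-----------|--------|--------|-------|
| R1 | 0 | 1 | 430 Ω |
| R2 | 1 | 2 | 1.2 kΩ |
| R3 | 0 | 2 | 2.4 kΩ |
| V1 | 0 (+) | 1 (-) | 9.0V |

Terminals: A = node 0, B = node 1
Nodal analysis, taking node 1 as the 0 V reference.
Source V1 fixes V_0 = 9 V.
KCL at each unknown node (sum of currents leaving = 0; resistances in Ω):
  Node 2: (V_2 - 0)/1200 + (V_2 - 9)/2400 = 0
Collecting terms: 0.00125 × V_2 = 0.00375  =>  V_2 = 3 V
I_R1 = (V_0 - V_1)/R1 = (9 - 0)/430 = 0.02093 A
|I_R1| = 0.02093 A

Final answer: |I_R1| = 0.02093 A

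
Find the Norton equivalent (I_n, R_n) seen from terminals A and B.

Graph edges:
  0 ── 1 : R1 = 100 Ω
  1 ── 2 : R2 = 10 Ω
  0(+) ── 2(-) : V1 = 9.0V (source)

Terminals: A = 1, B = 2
Find the Thévenin equivalent first; then I_n = V_th/R_th and R_n = R_th.
Step 1 — V_th is the open-circuit voltage V_A - V_B (nothing connected across the terminals).
Nodal analysis, taking node 2 as the 0 V reference.
Source V1 fixes V_0 = 9 V.
KCL at each unknown node (sum of currents leaving = 0; resistances in Ω):
  Node 1: (V_1 - 9)/100 + (V_1 - 0)/10 = 0
Collecting terms: 0.11 × V_1 = 0.09  =>  V_1 = 0.8182 V
V_th = V_1 - V_2 = 0.8182 - 0 = 0.8182 V
Step 2 — R_th: zero the source — replace V1 by a short circuit (node 2 merges into node 0) — and find the resistance seen between A (node 1) and B (node 0).
Reduce the network between node 1 (A) and node 0 (B) by series/parallel combination:
  Rp1 = R1 ‖ R2 (parallel, both between nodes 0 and 1) = 1/(1/100 + 1/10) = 9.091 Ω
R_th = 9.091 Ω
I_n = V_th/R_th = 0.8182/9.091 = 0.09 A, and R_n = R_th = 9.091 Ω

Final answer: I_n = 0.09 A, R_n = 9.091 Ω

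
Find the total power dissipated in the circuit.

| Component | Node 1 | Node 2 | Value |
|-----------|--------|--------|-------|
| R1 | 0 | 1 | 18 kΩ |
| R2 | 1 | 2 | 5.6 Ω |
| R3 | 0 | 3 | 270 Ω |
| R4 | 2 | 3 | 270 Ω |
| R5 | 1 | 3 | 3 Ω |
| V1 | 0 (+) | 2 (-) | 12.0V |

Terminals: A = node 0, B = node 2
Nodal analysis, taking node 2 as the 0 V reference.
Source V1 fixes V_0 = 12 V.
KCL at each unknown node (sum of currents leaving = 0; resistances in Ω):
  Node 1: (V_1 - 12)/18000 + (V_1 - 0)/5.6 + (V_1 - V_3)/3 = 0
  Node 3: (V_3 - 12)/270 + (V_3 - 0)/270 + (V_3 - V_1)/3 = 0
Collecting terms (coefficients in siemens):
  0.512·V_1 - 0.3333·V_3 = 0.0006667
  0.3407·V_3 - 0.3333·V_1 = 0.04444
Determinant D = (0.512)(0.3407) - (-0.3333)(-0.3333) = 0.06333
V_1 = [(0.0006667)(0.3407) - (-0.3333)(0.04444)]/D = 0.2375 V
V_3 = [(0.512)(0.04444) - (0.0006667)(-0.3333)]/D = 0.3628 V
Power in each resistor, P = (ΔV)²/R:
  P_R1 = (12 - 0.2375)²/18000 = 0.007686 W
  P_R2 = (0.2375 - 0)²/5.6 = 0.01007 W
  P_R3 = (12 - 0.3628)²/270 = 0.5016 W
  P_R4 = (0 - 0.3628)²/270 = 0.0004874 W
  P_R5 = (0.2375 - 0.3628)²/3 = 0.005231 W
P_total = P_R1 + P_R2 + P_R3 + P_R4 + P_R5 = 0.5251 W

Final answer: 0.5251 W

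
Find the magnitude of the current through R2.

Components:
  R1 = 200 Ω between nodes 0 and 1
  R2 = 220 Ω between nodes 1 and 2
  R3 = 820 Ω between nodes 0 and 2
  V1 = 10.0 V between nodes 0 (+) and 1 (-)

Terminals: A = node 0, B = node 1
Nodal analysis, taking node 1 as the 0 V reference.
Source V1 fixes V_0 = 10 V.
KCL at each unknown node (sum of currents leaving = 0; resistances in Ω):
  Node 2: (V_2 - 0)/220 + (V_2 - 10)/820 = 0
Collecting terms: 0.005765 × V_2 = 0.0122  =>  V_2 = 2.115 V
I_R2 = (V_1 - V_2)/R2 = (0 - 2.115)/220 = -0.009615 A
|I_R2| = 0.009615 A

Final answer: |I_R2| = 0.009615 A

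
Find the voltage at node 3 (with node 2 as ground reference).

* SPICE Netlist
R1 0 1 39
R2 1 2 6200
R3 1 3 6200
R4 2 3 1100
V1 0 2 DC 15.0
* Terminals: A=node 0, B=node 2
Nodal analysis, taking node 2 as the 0 V reference.
Source V1 fixes V_0 = 15 V.
KCL at each unknown node (sum of currents leaving = 0; resistances in Ω):
  Node 1: (V_1 - 15)/39 + (V_1 - 0)/6200 + (V_1 - V_3)/6200 = 0
  Node 3: (V_3 - V_1)/6200 + (V_3 - 0)/1100 = 0
Collecting terms (coefficients in siemens):
  0.02596·V_1 - 0.0001613·V_3 = 0.3846
  0.00107·V_3 - 0.0001613·V_1 = 0
Determinant D = (0.02596)(0.00107) - (-0.0001613)(-0.0001613) = 0.00002776
V_1 = [(0.3846)(0.00107) - (-0.0001613)(0)]/D = 14.83 V
V_3 = [(0.02596)(0) - (0.3846)(-0.0001613)]/D = 2.234 V
The requested potential is V_3 = 2.234 V.

Final answer: V_3 = 2.234 V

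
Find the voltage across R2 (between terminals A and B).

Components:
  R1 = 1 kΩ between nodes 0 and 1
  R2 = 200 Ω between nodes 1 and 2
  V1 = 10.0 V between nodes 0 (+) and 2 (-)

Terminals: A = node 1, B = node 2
R1 and R2 are in series across V1 (node 0 → node 1 → node 2), and the output A–B is taken across R2, so this is a voltage divider.
Series current: I = V1/(R1 + R2) = 10/(1000 + 200) = 10/1200 = 0.008333 A
V_R2 = I × R2 = V1 × R2/(R1 + R2) = 10 × 200/1200 = 1.667 V

Final answer: 1.667 V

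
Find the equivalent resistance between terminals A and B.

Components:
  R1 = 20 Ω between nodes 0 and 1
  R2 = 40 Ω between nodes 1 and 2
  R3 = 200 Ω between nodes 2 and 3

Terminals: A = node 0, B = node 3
Reduce the network between node 0 (A) and node 3 (B) by series/parallel combination:
  Rs1 = R1 + R2 (series, joined only at node 1) = 20 + 40 = 60 Ω
  Rs2 = R3 + Rs1 (series, joined only at node 2) = 200 + 60 = 260 Ω
R_eq = 260 Ω

Final answer: 260 Ω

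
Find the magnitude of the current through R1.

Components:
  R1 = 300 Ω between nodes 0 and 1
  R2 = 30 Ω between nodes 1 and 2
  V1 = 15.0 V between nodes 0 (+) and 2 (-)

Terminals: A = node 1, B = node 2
Nodal analysis, taking node 2 as the 0 V reference.
Source V1 fixes V_0 = 15 V.
KCL at each unknown node (sum of currents leaving = 0; resistances in Ω):
  Node 1: (V_1 - 15)/300 + (V_1 - 0)/30 = 0
Collecting terms: 0.03667 × V_1 = 0.05  =>  V_1 = 1.364 V
I_R1 = (V_0 - V_1)/R1 = (15 - 1.364)/300 = 0.04545 A
|I_R1| = 0.04545 A

Final answer: |I_R1| = 0.04545 A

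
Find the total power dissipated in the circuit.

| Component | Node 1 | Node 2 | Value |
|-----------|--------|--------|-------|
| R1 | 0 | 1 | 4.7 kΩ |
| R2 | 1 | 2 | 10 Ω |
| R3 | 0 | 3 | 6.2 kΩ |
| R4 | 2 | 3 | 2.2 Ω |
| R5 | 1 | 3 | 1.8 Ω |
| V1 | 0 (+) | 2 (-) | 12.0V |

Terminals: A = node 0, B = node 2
Nodal analysis, taking node 2 as the 0 V reference.
Source V1 fixes V_0 = 12 V.
KCL at each unknown node (sum of currents leaving = 0; resistances in Ω):
  Node 1: (V_1 - 12)/4700 + (V_1 - 0)/10 + (V_1 - V_3)/1.8 = 0
  Node 3: (V_3 - 12)/6200 + (V_3 - 0)/2.2 + (V_3 - V_1)/1.8 = 0
Collecting terms (coefficients in siemens):
  0.6558·V_1 - 0.5556·V_3 = 0.002553
  1.01·V_3 - 0.5556·V_1 = 0.001935
Determinant D = (0.6558)(1.01) - (-0.5556)(-0.5556) = 0.3539
V_1 = [(0.002553)(1.01) - (-0.5556)(0.001935)]/D = 0.01033 V
V_3 = [(0.6558)(0.001935) - (0.002553)(-0.5556)]/D = 0.007595 V
Power in each resistor, P = (ΔV)²/R:
  P_R1 = (12 - 0.01033)²/4700 = 0.03059 W
  P_R2 = (0.01033 - 0)²/10 = 0.00001067 W
  P_R3 = (12 - 0.007595)²/6200 = 0.0232 W
  P_R4 = (0 - 0.007595)²/2.2 = 0.00002622 W
  P_R5 = (0.01033 - 0.007595)²/1.8 = 0.000004149 W
P_total = P_R1 + P_R2 + P_R3 + P_R4 + P_R5 = 0.05382 W

Final answer: 0.05382 W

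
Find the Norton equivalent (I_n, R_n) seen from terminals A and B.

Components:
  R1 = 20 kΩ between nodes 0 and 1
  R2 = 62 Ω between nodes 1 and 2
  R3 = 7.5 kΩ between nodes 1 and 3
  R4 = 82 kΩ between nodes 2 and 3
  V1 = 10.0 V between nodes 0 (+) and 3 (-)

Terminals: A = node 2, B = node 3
Find the Thévenin equivalent first; then I_n = V_th/R_th and R_n = R_th.
Step 1 — V_th is the open-circuit voltage V_A - V_B (nothing connected across the terminals).
Nodal analysis, taking node 3 as the 0 V reference.
Source V1 fixes V_0 = 10 V.
KCL at each unknown node (sum of currents leaving = 0; resistances in Ω):
  Node 1: (V_1 - 10)/20000 + (V_1 - V_2)/62 + (V_1 - 0)/7500 = 0
  Node 2: (V_2 - V_1)/62 + (V_2 - 0)/82000 = 0
Collecting terms (coefficients in siemens):
  0.01631·V_1 - 0.01613·V_2 = 0.0005
  0.01614·V_2 - 0.01613·V_1 = 0
Determinant D = (0.01631)(0.01614) - (-0.01613)(-0.01613) = 0.000003156
V_1 = [(0.0005)(0.01614) - (-0.01613)(0)]/D = 2.557 V
V_2 = [(0.01631)(0) - (0.0005)(-0.01613)]/D = 2.555 V
V_th = V_2 - V_3 = 2.555 - 0 = 2.555 V
Step 2 — R_th: zero the source — replace V1 by a short circuit (node 3 merges into node 0) — and find the resistance seen between A (node 2) and B (node 0).
Reduce the network between node 2 (A) and node 0 (B) by series/parallel combination:
  Rp1 = R1 ‖ R3 (parallel, both between nodes 0 and 1) = 1/(1/20000 + 1/7500) = 5455 Ω
  Rs1 = R2 + Rp1 (series, joined only at node 1) = 62 + 5455 = 5517 Ω
  Rp2 = R4 ‖ Rs1 (parallel, both between nodes 0 and 2) = 1/(1/82000 + 1/5517) = 5169 Ω
R_th = 5.169 kΩ
I_n = V_th/R_th = 2.555/5169 = 0.0004944 A, and R_n = R_th = 5.169 kΩ

Final answer: I_n = 0.0004944 A, R_n = 5.169 kΩ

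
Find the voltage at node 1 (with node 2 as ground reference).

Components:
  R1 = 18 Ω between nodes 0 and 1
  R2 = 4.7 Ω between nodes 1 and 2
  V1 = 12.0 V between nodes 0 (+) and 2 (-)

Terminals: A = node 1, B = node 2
Nodal analysis, taking node 2 as the 0 V reference.
Source V1 fixes V_0 = 12 V.
KCL at each unknown node (sum of currents leaving = 0; resistances in Ω):
  Node 1: (V_1 - 12)/18 + (V_1 - 0)/4.7 = 0
Collecting terms: 0.2683 × V_1 = 0.6667  =>  V_1 = 2.485 V
The requested potential is V_1 = 2.485 V.

Final answer: V_1 = 2.485 V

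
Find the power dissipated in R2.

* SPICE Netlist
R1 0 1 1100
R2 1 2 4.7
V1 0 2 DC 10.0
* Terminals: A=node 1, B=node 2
Nodal analysis, taking node 2 as the 0 V reference.
Source V1 fixes V_0 = 10 V.
KCL at each unknown node (sum of currents leaving = 0; resistances in Ω):
  Node 1: (V_1 - 10)/1100 + (V_1 - 0)/4.7 = 0
Collecting terms: 0.2137 × V_1 = 0.009091  =>  V_1 = 0.04255 V
I_R2 = (V_1 - V_2)/R2 = (0.04255 - 0)/4.7 = 0.009052 A
P_R2 = I_R2² × R2 = (0.009052)² × 4.7 = 0.0003851 W

Final answer: 0.0003851 W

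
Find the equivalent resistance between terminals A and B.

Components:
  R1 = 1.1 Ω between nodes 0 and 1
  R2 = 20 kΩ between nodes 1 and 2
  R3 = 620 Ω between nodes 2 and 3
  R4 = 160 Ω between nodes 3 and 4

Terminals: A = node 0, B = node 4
Reduce the network between node 0 (A) and node 4 (B) by series/parallel combination:
  Rs1 = R1 + R2 (series, joined only at node 1) = 1.1 + 20000 = 20000 Ω
  Rs2 = R3 + Rs1 (series, joined only at node 2) = 620 + 20000 = 20620 Ω
  Rs3 = R4 + Rs2 (series, joined only at node 3) = 160 + 20620 = 20780 Ω
R_eq = 20.78 kΩ

Final answer: 20.78 kΩ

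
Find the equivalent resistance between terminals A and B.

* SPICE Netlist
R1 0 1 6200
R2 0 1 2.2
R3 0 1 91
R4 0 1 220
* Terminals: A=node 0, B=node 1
Reduce the network between node 0 (A) and node 1 (B) by series/parallel combination:
  Rp1 = R1 ‖ R2 ‖ R3 ‖ R4 (parallel, all between nodes 0 and 1) = 1/(1/6200 + 1/2.2 + 1/91 + 1/220) = 2.127 Ω
R_eq = 2.127 Ω

Final answer: 2.127 Ω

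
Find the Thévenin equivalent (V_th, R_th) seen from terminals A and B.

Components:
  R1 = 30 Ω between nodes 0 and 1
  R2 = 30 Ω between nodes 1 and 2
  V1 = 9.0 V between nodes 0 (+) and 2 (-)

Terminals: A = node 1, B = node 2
Step 1 — V_th is the open-circuit voltage V_A - V_B (nothing connected across the terminals).
Nodal analysis, taking node 2 as the 0 V reference.
Source V1 fixes V_0 = 9 V.
KCL at each unknown node (sum of currents leaving = 0; resistances in Ω):
  Node 1: (V_1 - 9)/30 + (V_1 - 0)/30 = 0
Collecting terms: 0.06667 × V_1 = 0.3  =>  V_1 = 4.5 V
V_th = V_1 - V_2 = 4.5 - 0 = 4.5 V
Step 2 — R_th: zero the source — replace V1 by a short circuit (node 2 merges into node 0) — and find the resistance seen between A (node 1) and B (node 0).
Reduce the network between node 1 (A) and node 0 (B) by series/parallel combination:
  Rp1 = R1 ‖ R2 (parallel, both between nodes 0 and 1) = 1/(1/30 + 1/30) = 15 Ω
R_th = 15 Ω

Final answer: V_th = 4.5 V, R_th = 15 Ω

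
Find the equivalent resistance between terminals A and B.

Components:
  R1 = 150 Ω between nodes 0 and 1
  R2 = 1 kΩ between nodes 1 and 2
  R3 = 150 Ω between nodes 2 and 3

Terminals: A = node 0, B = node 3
Reduce the network between node 0 (A) and node 3 (B) by series/parallel combination:
  Rs1 = R1 + R2 (series, joined only at node 1) = 150 + 1000 = 1150 Ω
  Rs2 = R3 + Rs1 (series, joined only at node 2) = 150 + 1150 = 1300 Ω
R_eq = 1.3 kΩ

Final answer: 1.3 kΩ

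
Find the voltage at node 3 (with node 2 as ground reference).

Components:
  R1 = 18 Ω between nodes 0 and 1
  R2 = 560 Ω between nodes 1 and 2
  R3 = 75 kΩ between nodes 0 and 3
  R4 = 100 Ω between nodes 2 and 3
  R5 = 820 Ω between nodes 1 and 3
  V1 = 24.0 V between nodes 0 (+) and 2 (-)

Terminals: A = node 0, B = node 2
Nodal analysis, taking node 2 as the 0 V reference.
Source V1 fixes V_0 = 24 V.
KCL at each unknown node (sum of currents leaving = 0; resistances in Ω):
  Node 1: (V_1 - 24)/18 + (V_1 - 0)/560 + (V_1 - V_3)/820 = 0
  Node 3: (V_3 - 24)/75000 + (V_3 - 0)/100 + (V_3 - V_1)/820 = 0
Collecting terms (coefficients in siemens):
  0.05856·V_1 - 0.00122·V_3 = 1.333
  0.01123·V_3 - 0.00122·V_1 = 0.00032
Determinant D = (0.05856)(0.01123) - (-0.00122)(-0.00122) = 0.0006563
V_1 = [(1.333)(0.01123) - (-0.00122)(0.00032)]/D = 22.82 V
V_3 = [(0.05856)(0.00032) - (1.333)(-0.00122)]/D = 2.506 V
The requested potential is V_3 = 2.506 V.

Final answer: V_3 = 2.506 V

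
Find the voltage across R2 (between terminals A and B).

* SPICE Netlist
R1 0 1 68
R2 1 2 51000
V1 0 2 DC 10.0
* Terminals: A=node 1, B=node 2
R1 and R2 are in series across V1 (node 0 → node 1 → node 2), and the output A–B is taken across R2, so this is a voltage divider.
Series current: I = V1/(R1 + R2) = 10/(68 + 51000) = 10/51070 = 0.0001958 A
V_R2 = I × R2 = V1 × R2/(R1 + R2) = 10 × 51000/51070 = 9.987 V

Final answer: 9.987 V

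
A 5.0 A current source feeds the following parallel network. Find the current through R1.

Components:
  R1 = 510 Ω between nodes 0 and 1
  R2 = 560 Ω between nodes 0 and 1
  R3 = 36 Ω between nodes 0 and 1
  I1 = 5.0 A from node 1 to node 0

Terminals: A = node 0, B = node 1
All resistors sit directly between nodes 0 and 1, so they are in parallel and share one voltage V; the full source current 5 A splits among them.
1/R_par = 1/510 + 1/560 + 1/36 = 0.03152 S  =>  R_par = 31.72 Ω
V = I × R_par = 5 × 31.72 = 158.6 V
I_R1 = V/R1 = 158.6/510 = 0.311 A

Final answer: 0.311 A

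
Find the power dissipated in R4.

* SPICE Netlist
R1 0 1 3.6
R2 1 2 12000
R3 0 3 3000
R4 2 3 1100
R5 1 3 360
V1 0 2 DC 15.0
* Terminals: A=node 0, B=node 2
Nodal analysis, taking node 2 as the 0 V reference.
Source V1 fixes V_0 = 15 V.
KCL at each unknown node (sum of currents leaving = 0; resistances in Ω):
  Node 1: (V_1 - 15)/3.6 + (V_1 - 0)/12000 + (V_1 - V_3)/360 = 0
  Node 3: (V_3 - 15)/3000 + (V_3 - 0)/1100 + (V_3 - V_1)/360 = 0
Collecting terms (coefficients in siemens):
  0.2806·V_1 - 0.002778·V_3 = 4.167
  0.00402·V_3 - 0.002778·V_1 = 0.005
Determinant D = (0.2806)(0.00402) - (-0.002778)(-0.002778) = 0.001121
V_1 = [(4.167)(0.00402) - (-0.002778)(0.005)]/D = 14.96 V
V_3 = [(0.2806)(0.005) - (4.167)(-0.002778)]/D = 11.58 V
I_R4 = (V_2 - V_3)/R4 = (0 - 11.58)/1100 = -0.01053 A
P_R4 = I_R4² × R4 = (-0.01053)² × 1100 = 0.1219 W

Final answer: 0.1219 W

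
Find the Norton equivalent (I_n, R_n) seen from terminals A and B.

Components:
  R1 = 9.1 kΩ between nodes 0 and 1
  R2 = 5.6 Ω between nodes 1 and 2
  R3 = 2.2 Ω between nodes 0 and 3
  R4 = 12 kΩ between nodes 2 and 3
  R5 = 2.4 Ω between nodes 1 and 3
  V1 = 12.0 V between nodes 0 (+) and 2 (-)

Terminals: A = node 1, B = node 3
Find the Thévenin equivalent first; then I_n = V_th/R_th and R_n = R_th.
Step 1 — V_th is the open-circuit voltage V_A - V_B (nothing connected across the terminals).
Nodal analysis, taking node 2 as the 0 V reference.
Source V1 fixes V_0 = 12 V.
KCL at each unknown node (sum of currents leaving = 0; resistances in Ω):
  Node 1: (V_1 - 12)/9100 + (V_1 - 0)/5.6 + (V_1 - V_3)/2.4 = 0
  Node 3: (V_3 - 12)/2.2 + (V_3 - 0)/12000 + (V_3 - V_1)/2.4 = 0
Collecting terms (coefficients in siemens):
  0.5953·V_1 - 0.4167·V_3 = 0.001319
  0.8713·V_3 - 0.4167·V_1 = 5.455
Determinant D = (0.5953)(0.8713) - (-0.4167)(-0.4167) = 0.3451
V_1 = [(0.001319)(0.8713) - (-0.4167)(5.455)]/D = 6.589 V
V_3 = [(0.5953)(5.455) - (0.001319)(-0.4167)]/D = 9.411 V
V_th = V_1 - V_3 = 6.589 - 9.411 = -2.822 V
Step 2 — R_th: zero the source — replace V1 by a short circuit (node 2 merges into node 0) — and find the resistance seen between A (node 1) and B (node 3).
Reduce the network between node 1 (A) and node 3 (B) by series/parallel combination:
  Rp1 = R1 ‖ R2 (parallel, both between nodes 0 and 1) = 1/(1/9100 + 1/5.6) = 5.597 Ω
  Rp2 = R3 ‖ R4 (parallel, both between nodes 0 and 3) = 1/(1/2.2 + 1/12000) = 2.2 Ω
  Rs1 = Rp1 + Rp2 (series, joined only at node 0) = 5.597 + 2.2 = 7.796 Ω
  Rp3 = R5 ‖ Rs1 (parallel, both between nodes 1 and 3) = 1/(1/2.4 + 1/7.796) = 1.835 Ω
R_th = 1.835 Ω
I_n = V_th/R_th = -2.822/1.835 = -1.538 A, and R_n = R_th = 1.835 Ω

Final answer: I_n = -1.538 A, R_n = 1.835 Ω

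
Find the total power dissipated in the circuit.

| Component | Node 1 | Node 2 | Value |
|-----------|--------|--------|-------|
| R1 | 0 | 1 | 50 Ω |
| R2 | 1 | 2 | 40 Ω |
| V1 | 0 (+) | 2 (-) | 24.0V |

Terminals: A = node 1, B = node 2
Nodal analysis, taking node 2 as the 0 V reference.
Source V1 fixes V_0 = 24 V.
KCL at each unknown node (sum of currents leaving = 0; resistances in Ω):
  Node 1: (V_1 - 24)/50 + (V_1 - 0)/40 = 0
Collecting terms: 0.045 × V_1 = 0.48  =>  V_1 = 10.67 V
Power in each resistor, P = (ΔV)²/R:
  P_R1 = (24 - 10.67)²/50 = 3.556 W
  P_R2 = (10.67 - 0)²/40 = 2.844 W
P_total = P_R1 + P_R2 = 6.4 W

Final answer: 6.4 W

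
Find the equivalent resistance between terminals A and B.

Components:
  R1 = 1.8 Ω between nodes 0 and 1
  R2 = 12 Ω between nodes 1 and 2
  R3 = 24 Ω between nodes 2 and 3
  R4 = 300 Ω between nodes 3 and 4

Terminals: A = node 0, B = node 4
Reduce the network between node 0 (A) and node 4 (B) by series/parallel combination:
  Rs1 = R1 + R2 (series, joined only at node 1) = 1.8 + 12 = 13.8 Ω
  Rs2 = R3 + Rs1 (series, joined only at node 2) = 24 + 13.8 = 37.8 Ω
  Rs3 = R4 + Rs2 (series, joined only at node 3) = 300 + 37.8 = 337.8 Ω
R_eq = 337.8 Ω

Final answer: 337.8 Ω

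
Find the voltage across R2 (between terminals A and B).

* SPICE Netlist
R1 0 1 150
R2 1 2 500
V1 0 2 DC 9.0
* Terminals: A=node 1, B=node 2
R1 and R2 are in series across V1 (node 0 → node 1 → node 2), and the output A–B is taken across R2, so this is a voltage divider.
Series current: I = V1/(R1 + R2) = 9/(150 + 500) = 9/650 = 0.01385 A
V_R2 = I × R2 = V1 × R2/(R1 + R2) = 9 × 500/650 = 6.923 V

Final answer: 6.923 V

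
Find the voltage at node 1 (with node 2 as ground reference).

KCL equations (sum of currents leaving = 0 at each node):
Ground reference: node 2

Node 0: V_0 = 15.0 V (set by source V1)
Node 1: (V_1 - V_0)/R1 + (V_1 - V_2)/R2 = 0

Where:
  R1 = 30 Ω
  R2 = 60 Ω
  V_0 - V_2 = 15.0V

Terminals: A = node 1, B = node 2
Nodal analysis, taking node 2 as the 0 V reference.
Source V1 fixes V_0 = 15 V.
KCL at each unknown node (sum of currents leaving = 0; resistances in Ω):
  Node 1: (V_1 - 15)/30 + (V_1 - 0)/60 = 0
Collecting terms: 0.05 × V_1 = 0.5  =>  V_1 = 10 V
The requested potential is V_1 = 10 V.

Final answer: V_1 = 10 V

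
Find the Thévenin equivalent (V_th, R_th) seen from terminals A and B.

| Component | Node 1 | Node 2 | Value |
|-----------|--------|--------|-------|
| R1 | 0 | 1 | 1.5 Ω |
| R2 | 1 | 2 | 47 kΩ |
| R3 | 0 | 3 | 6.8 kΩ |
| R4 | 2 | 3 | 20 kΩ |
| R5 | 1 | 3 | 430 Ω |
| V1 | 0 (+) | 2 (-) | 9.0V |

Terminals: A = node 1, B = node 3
Step 1 — V_th is the open-circuit voltage V_A - V_B (nothing connected across the terminals).
Nodal analysis, taking node 2 as the 0 V reference.
Source V1 fixes V_0 = 9 V.
KCL at each unknown node (sum of currents leaving = 0; resistances in Ω):
  Node 1: (V_1 - 9)/1.5 + (V_1 - 0)/47000 + (V_1 - V_3)/430 = 0
  Node 3: (V_3 - 9)/6800 + (V_3 - 0)/20000 + (V_3 - V_1)/430 = 0
Collecting terms (coefficients in siemens):
  0.669·V_1 - 0.002326·V_3 = 6
  0.002523·V_3 - 0.002326·V_1 = 0.001324
Determinant D = (0.669)(0.002523) - (-0.002326)(-0.002326) = 0.001682
V_1 = [(6)(0.002523) - (-0.002326)(0.001324)]/D = 8.999 V
V_3 = [(0.669)(0.001324) - (6)(-0.002326)]/D = 8.821 V
V_th = V_1 - V_3 = 8.999 - 8.821 = 0.1783 V
Step 2 — R_th: zero the source — replace V1 by a short circuit (node 2 merges into node 0) — and find the resistance seen between A (node 1) and B (node 3).
Reduce the network between node 1 (A) and node 3 (B) by series/parallel combination:
  Rp1 = R1 ‖ R2 (parallel, both between nodes 0 and 1) = 1/(1/1.5 + 1/47000) = 1.5 Ω
  Rp2 = R3 ‖ R4 (parallel, both between nodes 0 and 3) = 1/(1/6800 + 1/20000) = 5075 Ω
  Rs1 = Rp1 + Rp2 (series, joined only at node 0) = 1.5 + 5075 = 5076 Ω
  Rp3 = R5 ‖ Rs1 (parallel, both between nodes 1 and 3) = 1/(1/430 + 1/5076) = 396.4 Ω
R_th = 396.4 Ω

Final answer: V_th = 0.1783 V, R_th = 396.4 Ω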